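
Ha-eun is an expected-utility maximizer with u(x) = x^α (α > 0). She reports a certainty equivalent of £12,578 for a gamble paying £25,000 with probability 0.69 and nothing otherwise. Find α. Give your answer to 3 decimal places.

α ≈ 0.540

Since u(0) = 0, the lottery's EU is 0.69·25000^α.
Setting u(12578) equal to that: 12578^α = 0.69·25000^α ⇒ (12578/25000)^α = 0.69.
Take logs: α = ln 0.69 / ln(12578/25000) ≈ 0.54018.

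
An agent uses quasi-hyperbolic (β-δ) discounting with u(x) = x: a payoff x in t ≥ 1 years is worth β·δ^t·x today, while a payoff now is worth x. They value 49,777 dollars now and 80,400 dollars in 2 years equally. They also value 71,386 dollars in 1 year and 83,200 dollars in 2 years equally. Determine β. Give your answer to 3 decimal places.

β ≈ 0.841

Both payoffs in the second observation are in the future, so β drops out: δ^1·71386 = δ^2·83200 ⇒ δ = 71386/83200 = 0.85800.
The first indifference: 49777 = β·δ^2·80400, so β = 49777/(δ^2·80400) = 49777/(0.73617·80400) ≈ 0.841.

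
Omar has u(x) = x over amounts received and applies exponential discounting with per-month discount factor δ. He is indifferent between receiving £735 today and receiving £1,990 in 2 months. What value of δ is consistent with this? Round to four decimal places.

δ ≈ 0.6077

The payoff in 2 months is discounted by δ^2, so u(735) = δ^2·u(1990) and δ^2 = u(735)/u(1990).
With u(x) = x: δ^2 = 735/1990 = 0.36935.
So δ = 0.36935^(1/2) ≈ 0.6077.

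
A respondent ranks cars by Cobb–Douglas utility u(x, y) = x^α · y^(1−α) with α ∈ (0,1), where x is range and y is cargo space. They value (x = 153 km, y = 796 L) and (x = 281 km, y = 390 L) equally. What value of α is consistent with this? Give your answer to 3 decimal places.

α ≈ 0.540

Indifference: 153^α · 796^(1−α) = 281^α · 390^(1−α).
Rearrange to (153/281)^α = (390/796)^(1−α) and take logs: α·-0.607917 = (1−α)·-0.713452.
Thus α·(-1.321369) = -0.713452, so α = -0.713452/-1.321369 ≈ 0.540.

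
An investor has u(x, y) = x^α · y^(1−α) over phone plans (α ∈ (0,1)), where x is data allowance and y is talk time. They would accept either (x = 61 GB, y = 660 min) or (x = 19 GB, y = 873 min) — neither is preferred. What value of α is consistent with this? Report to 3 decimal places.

Set the two utilities equal: 61^α·660^(1−α) = 19^α·873^(1−α).
Taking logs: α·ln 61 + (1−α)·ln 660 = α·ln 19 + (1−α)·ln 873, i.e. α·1.166435 = (1−α)·0.279696.
Thus α·(1.446131) = 0.279696, so α = 0.279696/1.446131 ≈ 0.193.

α ≈ 0.193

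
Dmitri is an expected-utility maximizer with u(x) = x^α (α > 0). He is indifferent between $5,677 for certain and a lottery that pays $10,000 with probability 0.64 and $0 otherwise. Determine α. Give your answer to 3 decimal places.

α ≈ 0.788

The lottery's expected utility is 0.64·u(10000) + 0.36·u(0) = 0.64·10000^α (since u(0) = 0 for α > 0).
Indifference: 5677^α = 0.64·10000^α, so (5677/10000)^α = 0.64.
Taking logs: α·ln(5677/10000) = ln(0.64), so α = -0.446287 / -0.566162 ≈ 0.788.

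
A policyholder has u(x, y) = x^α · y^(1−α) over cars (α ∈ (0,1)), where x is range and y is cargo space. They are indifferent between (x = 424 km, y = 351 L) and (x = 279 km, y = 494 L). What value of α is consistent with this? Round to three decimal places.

Indifference: 424^α · 351^(1−α) = 279^α · 494^(1−α).
Taking logs: α·ln 424 + (1−α)·ln 351 = α·ln 279 + (1−α)·ln 494, i.e. α·0.418522 = (1−α)·0.341749.
With A = 0.418522 and B = 0.341749: α·A = (1−α)·B, so α = B/(A+B) = 0.341749/0.760271 ≈ 0.450.

α ≈ 0.450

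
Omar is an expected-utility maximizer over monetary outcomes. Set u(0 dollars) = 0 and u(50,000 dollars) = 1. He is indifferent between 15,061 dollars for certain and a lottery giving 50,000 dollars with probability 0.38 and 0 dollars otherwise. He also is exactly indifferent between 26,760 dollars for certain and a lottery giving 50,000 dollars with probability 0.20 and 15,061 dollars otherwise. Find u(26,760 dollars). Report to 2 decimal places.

0.50

From the first indifference, u(15,061 dollars) = 0.38·u(50,000 dollars) + 0.62·u(0 dollars) = 0.38·1 + 0.62·0 = 0.38.
Then u(26,760 dollars) = 0.20·u(50,000 dollars) + 0.80·u(15,061 dollars) = 0.20·1.00 + 0.80·0.38 = 0.5040.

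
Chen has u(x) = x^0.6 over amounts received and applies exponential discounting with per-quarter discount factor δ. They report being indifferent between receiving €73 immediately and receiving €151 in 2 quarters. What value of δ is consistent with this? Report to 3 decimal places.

The payoff in 2 quarters is discounted by δ^2, so u(73) = δ^2·u(151) and δ^2 = u(73)/u(151).
With u(x) = x^0.6: δ^2 = 73^0.6/151^0.6 = (73/151)^0.6 = 0.64656.
Hence δ = (0.64656)^(1/2) = 0.80409.

δ ≈ 0.804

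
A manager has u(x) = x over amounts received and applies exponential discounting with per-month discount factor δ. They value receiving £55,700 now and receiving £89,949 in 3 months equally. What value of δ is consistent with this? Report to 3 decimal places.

δ ≈ 0.852

Indifference means u(55700) = δ^3 · u(89949), so δ^3 = u(55700)/u(89949).
With u(x) = x: δ^3 = 55700/89949 = 0.61924.
Hence δ = (0.61924)^(1/3) = 0.85235.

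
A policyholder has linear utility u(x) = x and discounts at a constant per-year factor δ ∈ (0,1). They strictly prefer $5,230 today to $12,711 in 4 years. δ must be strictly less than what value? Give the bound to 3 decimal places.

δ < 0.801

Comparing present values: 5230 > δ^4·12711.
So δ^4 < 5230/12711 = 0.41145; taking the 4th root of both positive sides preserves the inequality.
δ < (5230/12711)^(1/4) ≈ 0.801.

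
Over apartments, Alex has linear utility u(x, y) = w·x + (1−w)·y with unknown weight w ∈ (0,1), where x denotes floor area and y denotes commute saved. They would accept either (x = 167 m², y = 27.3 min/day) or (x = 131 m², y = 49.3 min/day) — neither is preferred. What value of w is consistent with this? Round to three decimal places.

u(167,27.3) = u(131,49.3) means w·167 + (1−w)·27.3 = w·131 + (1−w)·49.3.
Rearranging, 36·w − 22·(1−w) = 0.
The marginal rate of substitution is 22/36, so w = 22/(36+22) = 0.379.

w = 0.379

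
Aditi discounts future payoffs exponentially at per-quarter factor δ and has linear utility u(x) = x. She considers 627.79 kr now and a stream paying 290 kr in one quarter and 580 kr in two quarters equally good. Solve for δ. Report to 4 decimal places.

δ ≈ 0.8200

Equating present values: 627.79 = 290δ + 580δ².
So 580δ² + 290δ − 627.79 = 0.
By the quadratic formula (taking the positive root), δ = (−290 + √1540572.80) / 1160 ≈ 0.8200.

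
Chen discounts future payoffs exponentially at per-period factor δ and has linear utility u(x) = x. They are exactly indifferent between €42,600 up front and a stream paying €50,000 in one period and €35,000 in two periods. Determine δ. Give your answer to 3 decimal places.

The stream is worth 50000δ + 35000δ² today, so 50000δ + 35000δ² = 42600.
So 35000δ² + 50000δ − 42600 = 0.
The positive root is δ = [−50000 + √(50000² + 4·35000·42600)] / (2·35000) = (−50000 + 92000.000)/70000 ≈ 0.600.

δ ≈ 0.600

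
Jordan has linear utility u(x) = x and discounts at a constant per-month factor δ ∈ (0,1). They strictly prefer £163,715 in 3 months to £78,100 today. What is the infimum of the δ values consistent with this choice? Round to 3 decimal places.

δ > 0.781

The preference means 78100 < δ^3·163715.
So δ^3 > 78100/163715 = 0.47705; taking the cube root of both positive sides preserves the inequality.
δ > (78100/163715)^(1/3) ≈ 0.781.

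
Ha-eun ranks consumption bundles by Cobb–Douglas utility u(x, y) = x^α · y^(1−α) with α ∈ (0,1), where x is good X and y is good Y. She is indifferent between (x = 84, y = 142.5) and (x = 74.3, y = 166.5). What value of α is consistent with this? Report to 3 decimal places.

α ≈ 0.559

The Cobb–Douglas utilities coincide, so 84^α·142.5^(1−α) = 74.3^α·166.5^(1−α).
Rearrange to (84/74.3)^α = (166.5/142.5)^(1−α) and take logs: α·0.122706 = (1−α)·0.155653.
So α/(1−α) = (0.155653)/(0.122706) = 1.268504, and α = 1.268504/2.268504 ≈ 0.559.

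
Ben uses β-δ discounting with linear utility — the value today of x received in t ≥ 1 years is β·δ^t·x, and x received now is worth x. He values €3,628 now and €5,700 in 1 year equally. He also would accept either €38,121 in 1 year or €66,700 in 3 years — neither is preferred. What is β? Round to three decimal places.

β ≈ 0.842

Both payoffs in the second observation are in the future, so β drops out: δ^1·38121 = δ^3·66700 ⇒ δ^2 = 38121/66700 = 0.57153, so δ = 0.75600.
Substituting δ into 3628 = β·δ·5700: β = 3628/(4309.174) ≈ 0.842.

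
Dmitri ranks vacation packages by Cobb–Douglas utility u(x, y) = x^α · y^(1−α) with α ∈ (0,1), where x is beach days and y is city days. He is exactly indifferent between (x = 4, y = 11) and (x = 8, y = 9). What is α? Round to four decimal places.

Set the two utilities equal: 4^α·11^(1−α) = 8^α·9^(1−α).
(4/8)^α = (9/11)^(1−α); take logs: α·ln(4/8) = (1−α)·ln(9/11), i.e. α·-0.6931472 = (1−α)·-0.2006707.
With A = -0.6931472 and B = -0.2006707: α·A = (1−α)·B, so α = B/(A+B) = -0.2006707/-0.8938179 ≈ 0.2245.

α ≈ 0.2245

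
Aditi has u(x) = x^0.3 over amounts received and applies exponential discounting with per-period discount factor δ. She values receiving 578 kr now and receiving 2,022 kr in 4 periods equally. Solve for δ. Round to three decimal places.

δ ≈ 0.910

Equating discounted utilities: u(578) = δ^4·u(2022) ⇒ δ^4 = u(578)/u(2022).
With u(x) = x^0.3: δ^4 = 578^0.3/2022^0.3 = (578/2022)^0.3 = 0.68682.
Hence δ = (0.68682)^(1/4) = 0.91036.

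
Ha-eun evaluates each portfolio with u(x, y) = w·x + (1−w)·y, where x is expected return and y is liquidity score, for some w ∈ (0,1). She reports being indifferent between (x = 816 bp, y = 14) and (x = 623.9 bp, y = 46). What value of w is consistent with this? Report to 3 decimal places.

w = 0.143

Indifference: w·816 + (1−w)·14 = w·623.9 + (1−w)·46.
Collecting terms: w·192.1 = (1−w)·32.
The marginal rate of substitution is 32/192.1, so w = 32/(192.1+32) = 0.143.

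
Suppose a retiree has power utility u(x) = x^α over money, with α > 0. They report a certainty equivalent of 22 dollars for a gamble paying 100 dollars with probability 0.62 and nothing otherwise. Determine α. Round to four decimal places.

α ≈ 0.3157

EU(lottery) = 0.62·100^α + 0.38·0 = 0.62·100^α.
Indifference: 22^α = 0.62·100^α, so (22/100)^α = 0.62.
α = ln(0.62) / ln(22/100) = -0.4780358/-1.5141277 ≈ 0.3157.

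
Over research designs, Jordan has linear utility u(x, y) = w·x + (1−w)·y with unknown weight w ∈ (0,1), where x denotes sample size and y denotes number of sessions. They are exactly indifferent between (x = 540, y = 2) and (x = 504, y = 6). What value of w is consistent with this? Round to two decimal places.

Equating utilities: w·540 + (1−w)·2 = w·504 + (1−w)·6.
Rearranging, 36·w − 4·(1−w) = 0.
So w/(1−w) = 4/36 = 0.1111, giving w = 4/(36+4) = 0.10.

w = 0.10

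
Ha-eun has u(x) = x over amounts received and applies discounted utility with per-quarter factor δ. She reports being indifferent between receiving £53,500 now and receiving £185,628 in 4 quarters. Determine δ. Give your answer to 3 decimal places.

δ ≈ 0.733

Equating discounted utilities: u(53500) = δ^4·u(185628) ⇒ δ^4 = u(53500)/u(185628).
With u(x) = x: δ^4 = 53500/185628 = 0.28821.
Taking the 4th root: δ = 0.28821^(1/4) ≈ 0.733.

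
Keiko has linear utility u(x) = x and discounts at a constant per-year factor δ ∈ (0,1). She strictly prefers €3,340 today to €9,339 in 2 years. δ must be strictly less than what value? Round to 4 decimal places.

δ < 0.5980

The preference means 3340 > δ^2·9339.
So δ^2 < 3340/9339 = 0.35764; taking the square root of both positive sides preserves the inequality.
δ < (3340/9339)^(1/2) ≈ 0.5980.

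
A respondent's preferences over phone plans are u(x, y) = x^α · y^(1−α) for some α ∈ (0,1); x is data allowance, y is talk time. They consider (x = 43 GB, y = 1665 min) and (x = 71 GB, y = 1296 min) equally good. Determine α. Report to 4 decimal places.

Set the two utilities equal: 43^α·1665^(1−α) = 71^α·1296^(1−α).
Rearrange to (43/71)^α = (1296/1665)^(1−α) and take logs: α·-0.5014798 = (1−α)·-0.2505425.
Thus α·(-0.7520223) = -0.2505425, so α = -0.2505425/-0.7520223 ≈ 0.3332.

α ≈ 0.3332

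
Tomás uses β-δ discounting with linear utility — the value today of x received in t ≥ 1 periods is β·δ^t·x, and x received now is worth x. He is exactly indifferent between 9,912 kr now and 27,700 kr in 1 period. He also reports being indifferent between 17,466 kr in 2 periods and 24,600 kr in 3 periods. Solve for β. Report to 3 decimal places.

Both payoffs in the second observation are in the future, so β drops out: δ^2·17466 = δ^3·24600 ⇒ δ = 17466/24600 = 0.71000.
Now use the now-vs-future pair: 9912 = β·δ·27700 gives β = 9912/(0.71000·27700) ≈ 0.504.

β ≈ 0.504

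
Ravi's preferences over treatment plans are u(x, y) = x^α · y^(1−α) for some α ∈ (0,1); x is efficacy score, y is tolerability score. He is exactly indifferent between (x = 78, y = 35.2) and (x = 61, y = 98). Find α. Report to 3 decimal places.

The Cobb–Douglas utilities coincide, so 78^α·35.2^(1−α) = 61^α·98^(1−α).
Taking logs: α·ln 78 + (1−α)·ln 35.2 = α·ln 61 + (1−α)·ln 98, i.e. α·0.245835 = (1−α)·1.023921.
So α/(1−α) = (1.023921)/(0.245835) = 4.165074, and α = 4.165074/5.165074 ≈ 0.806.

α ≈ 0.806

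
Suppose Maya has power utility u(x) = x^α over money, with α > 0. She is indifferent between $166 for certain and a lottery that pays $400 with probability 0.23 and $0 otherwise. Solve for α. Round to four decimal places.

α ≈ 1.6711

Since u(0) = 0, the lottery's EU is 0.23·400^α.
Indifference: 166^α = 0.23·400^α, so (166/400)^α = 0.23.
α = ln(0.23) / ln(166/400) = -1.4696760/-0.8794768 ≈ 1.6711.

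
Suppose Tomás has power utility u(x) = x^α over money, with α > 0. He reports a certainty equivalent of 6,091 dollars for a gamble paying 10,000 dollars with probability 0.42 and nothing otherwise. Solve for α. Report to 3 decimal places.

α ≈ 1.750

Since u(0) = 0, the lottery's EU is 0.42·10000^α.
Equating: 6091^α = 0.42·10000^α, i.e. 0.6091^α = 0.42.
Take logs: α = ln 0.42 / ln(6091/10000) ≈ 1.74979.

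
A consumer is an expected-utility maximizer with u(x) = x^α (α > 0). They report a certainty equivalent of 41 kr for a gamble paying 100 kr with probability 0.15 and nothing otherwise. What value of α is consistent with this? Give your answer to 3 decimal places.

α ≈ 2.128

EU(lottery) = 0.15·100^α + 0.85·0 = 0.15·100^α.
Equating: 41^α = 0.15·100^α, i.e. 0.4100^α = 0.15.
α = ln(0.15) / ln(41/100) = -1.897120/-0.891598 ≈ 2.128.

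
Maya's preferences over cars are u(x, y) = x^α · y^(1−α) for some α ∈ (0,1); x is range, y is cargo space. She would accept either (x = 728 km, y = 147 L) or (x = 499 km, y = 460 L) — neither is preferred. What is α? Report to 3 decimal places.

α ≈ 0.751

Indifference: 728^α · 147^(1−α) = 499^α · 460^(1−α).
(728/499)^α = (460/147)^(1−α); take logs: α·ln(728/499) = (1−α)·ln(460/147), i.e. α·0.377695 = (1−α)·1.140794.
With A = 0.377695 and B = 1.140794: α·A = (1−α)·B, so α = B/(A+B) = 1.140794/1.518489 ≈ 0.751.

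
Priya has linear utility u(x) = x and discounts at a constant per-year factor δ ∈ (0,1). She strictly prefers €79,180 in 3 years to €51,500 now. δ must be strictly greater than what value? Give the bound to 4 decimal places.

Under u(x) = x this choice says 51500 < δ^3·79180.
Dividing by 79180: δ^3 > 0.65042. Both sides are positive, so the cube root keeps the direction.
δ > 0.65042^(1/3) = 0.8664.

δ > 0.8664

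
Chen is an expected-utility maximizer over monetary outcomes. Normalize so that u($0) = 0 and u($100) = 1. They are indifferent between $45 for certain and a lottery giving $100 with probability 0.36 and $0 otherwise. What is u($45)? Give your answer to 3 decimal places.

0.360

By the standard-gamble method, u($45) is just the indifference probability on the best outcome: 0.36.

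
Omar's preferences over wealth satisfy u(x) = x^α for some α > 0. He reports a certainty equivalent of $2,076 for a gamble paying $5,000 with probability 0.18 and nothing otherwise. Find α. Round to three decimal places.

α ≈ 1.951

EU(lottery) = 0.18·5000^α + 0.82·0 = 0.18·5000^α.
Equating: 2076^α = 0.18·5000^α, i.e. 0.4152^α = 0.18.
Taking logs: α·ln(2076/5000) = ln(0.18), so α = -1.714798 / -0.878995 ≈ 1.951.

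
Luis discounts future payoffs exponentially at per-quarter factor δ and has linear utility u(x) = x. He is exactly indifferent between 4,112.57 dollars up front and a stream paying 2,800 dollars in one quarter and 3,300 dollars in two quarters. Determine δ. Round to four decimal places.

The stream is worth 2800δ + 3300δ² today, so 2800δ + 3300δ² = 4112.57.
Rearranged: 3300δ² + 2800δ − 4112.57 = 0.
The positive root is δ = [−2800 + √(2800² + 4·3300·4112.57)] / (2·3300) = (−2800 + 7882.000)/6600 ≈ 0.7700.

δ ≈ 0.7700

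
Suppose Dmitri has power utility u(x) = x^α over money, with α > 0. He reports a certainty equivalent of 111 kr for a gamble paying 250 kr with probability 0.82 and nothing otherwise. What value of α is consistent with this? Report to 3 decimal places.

α ≈ 0.244

Since u(0) = 0, the lottery's EU is 0.82·250^α.
Indifference: 111^α = 0.82·250^α, so (111/250)^α = 0.82.
Taking logs: α·ln(111/250) = ln(0.82), so α = -0.198451 / -0.811931 ≈ 0.244.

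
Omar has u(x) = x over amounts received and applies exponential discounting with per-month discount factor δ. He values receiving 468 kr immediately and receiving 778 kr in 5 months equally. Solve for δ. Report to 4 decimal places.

The payoff in 5 months is discounted by δ^5, so u(468) = δ^5·u(778) and δ^5 = u(468)/u(778).
With u(x) = x: δ^5 = 468/778 = 0.60154.
So δ = 0.60154^(1/5) ≈ 0.9033.

δ ≈ 0.9033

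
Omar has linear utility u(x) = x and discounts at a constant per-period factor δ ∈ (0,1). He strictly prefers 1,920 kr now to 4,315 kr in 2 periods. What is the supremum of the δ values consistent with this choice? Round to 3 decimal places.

δ < 0.667

Comparing present values: 1920 > δ^2·4315.
So δ^2 < 1920/4315 = 0.44496; taking the square root of both positive sides preserves the inequality.
δ < (1920/4315)^(1/2) ≈ 0.667.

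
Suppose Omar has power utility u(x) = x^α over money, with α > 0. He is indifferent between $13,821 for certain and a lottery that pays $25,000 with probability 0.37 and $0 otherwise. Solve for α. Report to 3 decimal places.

Since u(0) = 0, the lottery's EU is 0.37·25000^α.
Equating: 13821^α = 0.37·25000^α, i.e. 0.5528^α = 0.37.
Taking logs: α·ln(13821/25000) = ln(0.37), so α = -0.994252 / -0.592687 ≈ 1.678.

α ≈ 1.678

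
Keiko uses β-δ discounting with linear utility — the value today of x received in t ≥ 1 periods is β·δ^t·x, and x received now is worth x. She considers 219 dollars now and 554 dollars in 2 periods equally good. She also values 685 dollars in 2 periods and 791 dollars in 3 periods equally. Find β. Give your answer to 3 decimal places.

From the later pair, β·δ^2·685 = β·δ^3·791; dividing through, δ = 685/791 = 0.86599.
Now use the now-vs-future pair: 219 = β·δ^2·554 gives β = 219/(0.74994·554) ≈ 0.527.

β ≈ 0.527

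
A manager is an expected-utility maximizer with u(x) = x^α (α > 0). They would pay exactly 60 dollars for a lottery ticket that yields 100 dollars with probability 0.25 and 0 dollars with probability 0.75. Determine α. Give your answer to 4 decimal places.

α ≈ 2.7138

Since u(0) = 0, the lottery's EU is 0.25·100^α.
Indifference: 60^α = 0.25·100^α, so (60/100)^α = 0.25.
α = ln(0.25) / ln(60/100) = -1.3862944/-0.5108256 ≈ 2.7138.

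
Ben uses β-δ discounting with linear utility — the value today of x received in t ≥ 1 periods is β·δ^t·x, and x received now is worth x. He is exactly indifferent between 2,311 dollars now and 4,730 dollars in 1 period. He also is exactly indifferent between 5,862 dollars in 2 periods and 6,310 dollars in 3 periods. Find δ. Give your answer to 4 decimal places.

δ ≈ 0.9290

The second indifference involves only future payoffs, so β cancels: β·δ^2·5862 = β·δ^3·6310, giving δ = 5862/6310 = 0.92900.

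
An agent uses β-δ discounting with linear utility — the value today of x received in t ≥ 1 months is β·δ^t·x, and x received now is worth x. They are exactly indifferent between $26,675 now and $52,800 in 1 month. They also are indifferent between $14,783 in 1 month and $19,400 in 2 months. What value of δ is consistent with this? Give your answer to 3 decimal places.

δ ≈ 0.762

From the later pair, β·δ^1·14783 = β·δ^2·19400; dividing through, δ = 14783/19400 = 0.76201.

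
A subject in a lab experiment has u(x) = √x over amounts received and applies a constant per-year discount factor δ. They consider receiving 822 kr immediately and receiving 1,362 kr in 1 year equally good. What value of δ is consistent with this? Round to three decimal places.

δ ≈ 0.777

Equating discounted utilities: u(822) = δ·u(1362) ⇒ δ = u(822)/u(1362).
With u(x) = √x: δ = √822/√1362 = √(822/1362) = 0.77687.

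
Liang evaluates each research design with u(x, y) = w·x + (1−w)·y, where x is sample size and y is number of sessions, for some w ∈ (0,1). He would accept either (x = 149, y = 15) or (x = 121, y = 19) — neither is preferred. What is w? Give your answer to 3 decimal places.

w = 0.125

Equating utilities: w·149 + (1−w)·15 = w·121 + (1−w)·19.
w·(149−121) = (1−w)·(19−15), i.e. w·28 = (1−w)·4.
Hence w = 4/(28+4) = 4/32 = 0.125.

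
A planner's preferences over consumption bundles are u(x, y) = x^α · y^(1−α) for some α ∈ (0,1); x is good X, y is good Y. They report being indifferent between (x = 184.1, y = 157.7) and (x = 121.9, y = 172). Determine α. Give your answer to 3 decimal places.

α ≈ 0.174

Set the two utilities equal: 184.1^α·157.7^(1−α) = 121.9^α·172^(1−α).
(184.1/121.9)^α = (172/157.7)^(1−α); take logs: α·ln(184.1/121.9) = (1−α)·ln(172/157.7), i.e. α·0.412278 = (1−α)·0.086800.
With A = 0.412278 and B = 0.086800: α·A = (1−α)·B, so α = B/(A+B) = 0.086800/0.499078 ≈ 0.174.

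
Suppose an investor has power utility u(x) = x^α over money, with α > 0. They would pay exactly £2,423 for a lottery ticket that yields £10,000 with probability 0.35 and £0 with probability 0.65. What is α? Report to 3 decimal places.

The lottery's expected utility is 0.35·u(10000) + 0.65·u(0) = 0.35·10000^α (since u(0) = 0 for α > 0).
Setting u(2423) equal to that: 2423^α = 0.35·10000^α ⇒ (2423/10000)^α = 0.35.
Taking logs: α·ln(2423/10000) = ln(0.35), so α = -1.049822 / -1.417579 ≈ 0.741.

α ≈ 0.741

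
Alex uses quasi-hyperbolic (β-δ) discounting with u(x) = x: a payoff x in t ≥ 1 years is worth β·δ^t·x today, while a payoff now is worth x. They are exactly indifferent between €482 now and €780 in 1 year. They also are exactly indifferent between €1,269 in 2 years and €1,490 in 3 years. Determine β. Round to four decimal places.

From the later pair, β·δ^2·1269 = β·δ^3·1490; dividing through, δ = 1269/1490 = 0.85168.
Now use the now-vs-future pair: 482 = β·δ·780 gives β = 482/(0.85168·780) ≈ 0.7256.

β ≈ 0.7256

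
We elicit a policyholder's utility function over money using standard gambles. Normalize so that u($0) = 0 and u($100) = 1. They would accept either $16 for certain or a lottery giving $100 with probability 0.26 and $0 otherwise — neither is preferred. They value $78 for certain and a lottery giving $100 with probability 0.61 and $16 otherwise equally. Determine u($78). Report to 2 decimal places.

0.71

From the first indifference, u($16) = 0.26·u($100) + 0.74·u($0) = 0.26·1 + 0.74·0 = 0.26.
The second indifference gives u($78) = 0.61·u($100) + 0.39·u($16) = 0.61·1.00 + 0.39·0.26 = 0.7114.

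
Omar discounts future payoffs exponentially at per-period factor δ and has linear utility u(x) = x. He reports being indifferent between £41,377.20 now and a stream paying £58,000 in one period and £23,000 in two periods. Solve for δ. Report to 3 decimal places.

δ ≈ 0.580

The stream is worth 58000δ + 23000δ² today, so 58000δ + 23000δ² = 41377.20.
So 23000δ² + 58000δ − 41377.20 = 0.
δ = (−58000 + √(58000² + 4·23000·41377.20)) / (2·23000) = (−58000 + √7170702400.00) / 46000 ≈ 0.580.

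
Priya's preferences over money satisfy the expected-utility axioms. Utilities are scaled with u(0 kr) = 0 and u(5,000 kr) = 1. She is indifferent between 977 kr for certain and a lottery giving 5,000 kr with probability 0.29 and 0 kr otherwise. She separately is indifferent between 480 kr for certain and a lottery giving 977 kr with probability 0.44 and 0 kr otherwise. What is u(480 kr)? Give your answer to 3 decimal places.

0.128

From the first indifference, u(977 kr) = 0.29·u(5,000 kr) + 0.71·u(0 kr) = 0.29·1 + 0.71·0 = 0.29.
Chaining: u(480 kr) = 0.44·0.29 + 0.56·0.00 = 0.1276.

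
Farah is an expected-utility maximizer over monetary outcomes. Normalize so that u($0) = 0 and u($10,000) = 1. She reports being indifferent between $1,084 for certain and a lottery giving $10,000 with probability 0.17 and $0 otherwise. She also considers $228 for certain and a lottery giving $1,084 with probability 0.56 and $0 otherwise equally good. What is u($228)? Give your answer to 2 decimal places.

0.10

From the first indifference, u($1,084) = 0.17·u($10,000) + 0.83·u($0) = 0.17·1 + 0.83·0 = 0.17.
The second indifference gives u($228) = 0.56·u($1,084) + 0.44·u($0) = 0.56·0.17 + 0.44·0.00 = 0.0952.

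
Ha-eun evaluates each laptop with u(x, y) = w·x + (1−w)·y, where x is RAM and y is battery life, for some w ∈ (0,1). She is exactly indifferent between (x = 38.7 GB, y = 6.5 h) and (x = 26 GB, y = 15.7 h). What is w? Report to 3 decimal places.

w = 0.420

Equating utilities: w·38.7 + (1−w)·6.5 = w·26 + (1−w)·15.7.
Collecting terms: w·12.7 = (1−w)·9.2.
The marginal rate of substitution is 9.2/12.7, so w = 9.2/(12.7+9.2) = 0.420.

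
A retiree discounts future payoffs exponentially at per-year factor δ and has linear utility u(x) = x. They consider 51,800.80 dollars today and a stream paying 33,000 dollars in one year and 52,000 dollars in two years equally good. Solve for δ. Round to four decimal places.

Equating present values: 51800.80 = 33000δ + 52000δ².
That is, 52000δ² + 33000δ − 51800.80 = 0, a quadratic in δ.
By the quadratic formula (taking the positive root), δ = (−33000 + √11863566400.00) / 104000 ≈ 0.7300.

δ ≈ 0.7300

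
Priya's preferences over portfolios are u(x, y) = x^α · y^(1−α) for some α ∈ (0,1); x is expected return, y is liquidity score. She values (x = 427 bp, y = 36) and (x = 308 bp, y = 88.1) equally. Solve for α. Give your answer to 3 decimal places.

α ≈ 0.733

Set the two utilities equal: 427^α·36^(1−α) = 308^α·88.1^(1−α).
(427/308)^α = (88.1/36)^(1−α); take logs: α·ln(427/308) = (1−α)·ln(88.1/36), i.e. α·0.326684 = (1−α)·0.894954.
So α/(1−α) = (0.894954)/(0.326684) = 2.739510, and α = 2.739510/3.739510 ≈ 0.733.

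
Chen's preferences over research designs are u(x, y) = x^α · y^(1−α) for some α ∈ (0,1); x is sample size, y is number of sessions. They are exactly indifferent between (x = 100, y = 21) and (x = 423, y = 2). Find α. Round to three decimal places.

α ≈ 0.620

Indifference: 100^α · 21^(1−α) = 423^α · 2^(1−α).
Taking logs: α·ln 100 + (1−α)·ln 21 = α·ln 423 + (1−α)·ln 2, i.e. α·-1.442202 = (1−α)·-2.351375.
With A = -1.442202 and B = -2.351375: α·A = (1−α)·B, so α = B/(A+B) = -2.351375/-3.793577 ≈ 0.620.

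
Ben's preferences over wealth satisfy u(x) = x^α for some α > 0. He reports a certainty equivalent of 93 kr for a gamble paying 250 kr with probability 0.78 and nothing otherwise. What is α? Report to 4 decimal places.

α ≈ 0.2513

The lottery's expected utility is 0.78·u(250) + 0.22·u(0) = 0.78·250^α (since u(0) = 0 for α > 0).
Indifference: 93^α = 0.78·250^α, so (93/250)^α = 0.78.
α = ln(0.78) / ln(93/250) = -0.2484614/-0.9888614 ≈ 0.2513.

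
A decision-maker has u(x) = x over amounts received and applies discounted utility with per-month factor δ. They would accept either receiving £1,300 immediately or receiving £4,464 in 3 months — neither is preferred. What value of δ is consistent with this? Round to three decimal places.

δ ≈ 0.663

Indifference means u(1300) = δ^3 · u(4464), so δ^3 = u(1300)/u(4464).
With u(x) = x: δ^3 = 1300/4464 = 0.29122.
Taking the cube root: δ = 0.29122^(1/3) ≈ 0.663.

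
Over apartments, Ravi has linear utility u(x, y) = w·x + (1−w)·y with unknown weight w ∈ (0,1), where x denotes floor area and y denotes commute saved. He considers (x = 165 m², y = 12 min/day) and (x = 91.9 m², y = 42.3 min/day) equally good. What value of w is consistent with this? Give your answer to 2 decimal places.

Equating utilities: w·165 + (1−w)·12 = w·91.9 + (1−w)·42.3.
Rearranging, 73.1·w − 30.3·(1−w) = 0.
Hence w = 30.3/(73.1+30.3) = 30.3/103.4 = 0.29.

w = 0.29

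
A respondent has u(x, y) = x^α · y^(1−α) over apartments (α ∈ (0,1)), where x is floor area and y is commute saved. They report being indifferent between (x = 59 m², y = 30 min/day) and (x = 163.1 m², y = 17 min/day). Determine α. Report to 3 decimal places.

α ≈ 0.358

The Cobb–Douglas utilities coincide, so 59^α·30^(1−α) = 163.1^α·17^(1−α).
Rearrange to (59/163.1)^α = (17/30)^(1−α) and take logs: α·-1.016826 = (1−α)·-0.567984.
So α/(1−α) = (-0.567984)/(-1.016826) = 0.558585, and α = 0.558585/1.558585 ≈ 0.358.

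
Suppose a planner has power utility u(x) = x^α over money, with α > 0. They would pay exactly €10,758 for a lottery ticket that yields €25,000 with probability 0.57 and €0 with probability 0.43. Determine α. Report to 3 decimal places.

α ≈ 0.667

The lottery's expected utility is 0.57·u(25000) + 0.43·u(0) = 0.57·25000^α (since u(0) = 0 for α > 0).
Indifference: 10758^α = 0.57·25000^α, so (10758/25000)^α = 0.57.
α = ln(0.57) / ln(10758/25000) = -0.562119/-0.843226 ≈ 0.667.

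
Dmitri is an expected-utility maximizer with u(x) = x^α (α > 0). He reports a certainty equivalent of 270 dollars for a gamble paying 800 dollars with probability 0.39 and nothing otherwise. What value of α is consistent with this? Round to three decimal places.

Since u(0) = 0, the lottery's EU is 0.39·800^α.
Indifference: 270^α = 0.39·800^α, so (270/800)^α = 0.39.
Taking logs: α·ln(270/800) = ln(0.39), so α = -0.941609 / -1.086190 ≈ 0.867.

α ≈ 0.867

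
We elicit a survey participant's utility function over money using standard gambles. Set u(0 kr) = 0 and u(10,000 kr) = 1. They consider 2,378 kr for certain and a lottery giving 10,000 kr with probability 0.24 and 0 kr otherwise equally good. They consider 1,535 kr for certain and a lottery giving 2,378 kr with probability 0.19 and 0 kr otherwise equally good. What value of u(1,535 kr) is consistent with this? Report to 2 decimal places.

First, u(2,378 kr) = 0.24·u(10,000 kr) + 0.76·u(0 kr) = 0.24.
Chaining: u(1,535 kr) = 0.19·0.24 + 0.81·0.00 = 0.0456.

0.05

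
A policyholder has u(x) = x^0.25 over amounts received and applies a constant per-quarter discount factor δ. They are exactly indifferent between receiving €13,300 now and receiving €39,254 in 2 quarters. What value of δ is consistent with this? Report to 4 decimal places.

δ ≈ 0.8735

Equating discounted utilities: u(13300) = δ^2·u(39254) ⇒ δ^2 = u(13300)/u(39254).
With u(x) = x^0.25: δ^2 = 13300^0.25/39254^0.25 = (13300/39254)^0.25 = 0.76294.
Taking the square root: δ = 0.76294^(1/2) ≈ 0.8735.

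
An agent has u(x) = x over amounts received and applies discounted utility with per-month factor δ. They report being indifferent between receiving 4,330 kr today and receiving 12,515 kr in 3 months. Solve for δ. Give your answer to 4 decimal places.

Indifference means u(4330) = δ^3 · u(12515), so δ^3 = u(4330)/u(12515).
With u(x) = x: δ^3 = 4330/12515 = 0.34598.
Taking the cube root: δ = 0.34598^(1/3) ≈ 0.7020.

δ ≈ 0.7020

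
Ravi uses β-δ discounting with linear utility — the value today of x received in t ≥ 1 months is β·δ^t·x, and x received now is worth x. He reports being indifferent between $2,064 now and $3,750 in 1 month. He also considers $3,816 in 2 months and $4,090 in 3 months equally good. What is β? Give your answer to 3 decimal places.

From the later pair, β·δ^2·3816 = β·δ^3·4090; dividing through, δ = 3816/4090 = 0.93301.
Substituting δ into 2064 = β·δ·3750: β = 2064/(3498.778) ≈ 0.590.

β ≈ 0.590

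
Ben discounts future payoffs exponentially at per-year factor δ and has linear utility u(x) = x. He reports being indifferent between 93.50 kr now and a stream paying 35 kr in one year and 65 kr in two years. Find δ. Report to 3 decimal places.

δ ≈ 0.960

The stream is worth 35δ + 65δ² today, so 35δ + 65δ² = 93.50.
Rearranged: 65δ² + 35δ − 93.50 = 0.
δ = (−35 + √(35² + 4·65·93.50)) / (2·65) = (−35 + √25535.00) / 130 ≈ 0.960.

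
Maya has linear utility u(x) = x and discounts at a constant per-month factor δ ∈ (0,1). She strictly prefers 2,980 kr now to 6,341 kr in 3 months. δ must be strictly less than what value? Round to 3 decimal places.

δ < 0.777

Comparing present values: 2980 > δ^3·6341.
So δ^3 < 2980/6341 = 0.46996; taking the cube root of both positive sides preserves the inequality.
δ < 0.46996^(1/3) = 0.777.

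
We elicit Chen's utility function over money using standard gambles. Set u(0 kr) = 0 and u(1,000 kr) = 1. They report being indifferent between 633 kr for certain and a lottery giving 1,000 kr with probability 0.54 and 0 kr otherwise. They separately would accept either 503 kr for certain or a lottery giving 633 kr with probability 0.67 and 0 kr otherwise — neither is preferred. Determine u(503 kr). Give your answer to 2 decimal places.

0.36

First, u(633 kr) = 0.54·u(1,000 kr) + 0.46·u(0 kr) = 0.54.
Then u(503 kr) = 0.67·u(633 kr) + 0.33·u(0 kr) = 0.67·0.54 + 0.33·0.00 = 0.3618.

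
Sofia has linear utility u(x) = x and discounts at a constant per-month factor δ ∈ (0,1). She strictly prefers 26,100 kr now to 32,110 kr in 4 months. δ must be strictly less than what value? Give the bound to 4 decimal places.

δ < 0.9495

Under u(x) = x this choice says 26100 > δ^4·32110.
Hence δ^4 < 26100/32110 = 0.81283, and x ↦ x^(1/4) is increasing on (0,∞).
δ < 0.81283^(1/4) = 0.9495.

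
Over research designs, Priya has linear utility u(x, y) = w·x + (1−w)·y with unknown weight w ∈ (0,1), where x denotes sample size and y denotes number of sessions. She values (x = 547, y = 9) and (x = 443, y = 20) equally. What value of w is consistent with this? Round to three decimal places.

w = 0.096

Equating utilities: w·547 + (1−w)·9 = w·443 + (1−w)·20.
Rearranging, 104·w − 11·(1−w) = 0.
Hence w = 11/(104+11) = 11/115 = 0.096.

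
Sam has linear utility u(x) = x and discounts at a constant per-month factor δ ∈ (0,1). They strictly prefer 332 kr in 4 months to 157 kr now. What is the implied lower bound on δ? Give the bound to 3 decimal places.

The preference means 157 < δ^4·332.
Dividing by 332: δ^4 > 0.47289. Both sides are positive, so the 4th root keeps the direction.
δ > (157/332)^(1/4) ≈ 0.829.

δ > 0.829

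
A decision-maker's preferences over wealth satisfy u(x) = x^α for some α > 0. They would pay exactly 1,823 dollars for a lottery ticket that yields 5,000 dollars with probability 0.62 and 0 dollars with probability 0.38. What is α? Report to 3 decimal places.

EU(lottery) = 0.62·5000^α + 0.38·0 = 0.62·5000^α.
Setting u(1823) equal to that: 1823^α = 0.62·5000^α ⇒ (1823/5000)^α = 0.62.
Taking logs: α·ln(1823/5000) = ln(0.62), so α = -0.478036 / -1.008954 ≈ 0.474.

α ≈ 0.474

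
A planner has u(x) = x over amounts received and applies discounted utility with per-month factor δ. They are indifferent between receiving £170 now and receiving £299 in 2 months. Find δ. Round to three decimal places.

The payoff in 2 months is discounted by δ^2, so u(170) = δ^2·u(299) and δ^2 = u(170)/u(299).
With u(x) = x: δ^2 = 170/299 = 0.56856.
Taking the square root: δ = 0.56856^(1/2) ≈ 0.754.

δ ≈ 0.754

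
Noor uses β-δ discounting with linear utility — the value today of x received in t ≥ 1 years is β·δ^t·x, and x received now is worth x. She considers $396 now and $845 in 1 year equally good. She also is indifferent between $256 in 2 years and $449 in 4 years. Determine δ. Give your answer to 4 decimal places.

Both payoffs in the second observation are in the future, so β drops out: δ^2·256 = δ^4·449 ⇒ δ^2 = 256/449 = 0.57016, so δ = 0.75509.

δ ≈ 0.7551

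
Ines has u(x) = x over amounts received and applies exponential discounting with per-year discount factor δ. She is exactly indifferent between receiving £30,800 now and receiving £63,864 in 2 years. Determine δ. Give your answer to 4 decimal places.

Equating discounted utilities: u(30800) = δ^2·u(63864) ⇒ δ^2 = u(30800)/u(63864).
With u(x) = x: δ^2 = 30800/63864 = 0.48227.
Taking the square root: δ = 0.48227^(1/2) ≈ 0.6945.

δ ≈ 0.6945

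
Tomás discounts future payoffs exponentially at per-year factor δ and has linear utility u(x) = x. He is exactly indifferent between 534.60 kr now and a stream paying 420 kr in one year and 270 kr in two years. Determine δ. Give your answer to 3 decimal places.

Equating present values: 534.60 = 420δ + 270δ².
Rearranged: 270δ² + 420δ − 534.60 = 0.
The positive root is δ = [−420 + √(420² + 4·270·534.60)] / (2·270) = (−420 + 868.198)/540 ≈ 0.830.

δ ≈ 0.830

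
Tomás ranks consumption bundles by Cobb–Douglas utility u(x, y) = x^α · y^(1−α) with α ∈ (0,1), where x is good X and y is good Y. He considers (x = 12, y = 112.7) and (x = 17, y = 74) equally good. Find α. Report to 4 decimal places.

Set the two utilities equal: 12^α·112.7^(1−α) = 17^α·74^(1−α).
(12/17)^α = (74/112.7)^(1−α); take logs: α·ln(12/17) = (1−α)·ln(74/112.7), i.e. α·-0.3483067 = (1−α)·-0.4206643.
So α/(1−α) = (-0.4206643)/(-0.3483067) = 1.2077411, and α = 1.2077411/2.2077411 ≈ 0.5470.

α ≈ 0.5470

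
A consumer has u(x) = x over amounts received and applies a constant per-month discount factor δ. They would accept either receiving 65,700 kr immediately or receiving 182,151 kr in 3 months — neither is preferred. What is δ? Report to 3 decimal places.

δ ≈ 0.712

Equating discounted utilities: u(65700) = δ^3·u(182151) ⇒ δ^3 = u(65700)/u(182151).
With u(x) = x: δ^3 = 65700/182151 = 0.36069.
Hence δ = (0.36069)^(1/3) = 0.71183.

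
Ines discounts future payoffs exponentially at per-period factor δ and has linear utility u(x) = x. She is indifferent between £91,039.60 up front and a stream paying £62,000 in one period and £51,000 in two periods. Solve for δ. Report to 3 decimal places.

Equating present values: 91039.60 = 62000δ + 51000δ².
Rearranged: 51000δ² + 62000δ − 91039.60 = 0.
By the quadratic formula (taking the positive root), δ = (−62000 + √22416078400.00) / 102000 ≈ 0.860.

δ ≈ 0.860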